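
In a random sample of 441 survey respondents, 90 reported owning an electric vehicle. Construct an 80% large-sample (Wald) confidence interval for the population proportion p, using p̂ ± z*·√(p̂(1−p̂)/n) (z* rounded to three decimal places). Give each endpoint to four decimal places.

(0.1795, 0.2287)

The sample proportion is 90/441 = 0.20408.
SE(p̂) = √(0.20408·0.79592/441) = 0.019192.
The 80% critical value is z* = 1.282.
Margin of error: 1.282 × 0.019192 = 0.02460.
Interval: 0.20408 ± 0.02460 → (0.1795, 0.2287).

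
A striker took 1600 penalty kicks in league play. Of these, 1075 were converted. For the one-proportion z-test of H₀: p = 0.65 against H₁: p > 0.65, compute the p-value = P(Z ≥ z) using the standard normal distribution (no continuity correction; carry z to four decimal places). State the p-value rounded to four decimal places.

p̂ = 1075/1600 = 0.67188.
Null standard error: √(0.65·0.35/1600) = √0.000142187 = 0.011924.
Test statistic (full precision, shown to 4 dp): z = (1075/1600 − 0.65)/SE₀ ≈ 1.8345.
p-value = P(Z ≥ z) with z = 1.8345 → 0.0333.

p-value = 0.0333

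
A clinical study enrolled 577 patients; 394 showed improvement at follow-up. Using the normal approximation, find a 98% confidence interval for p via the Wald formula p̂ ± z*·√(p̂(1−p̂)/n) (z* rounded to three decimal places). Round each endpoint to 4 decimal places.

(0.6378, 0.7279)

p̂ = 394/577 = 0.68284.
SE = √(p̂(1−p̂)/n) = √(0.216569/577) = 0.019374.
z* = 2.326 at the 98% level.
Margin of error: 2.326 × 0.019374 = 0.04506.
So the interval runs from 0.6378 to 0.7279.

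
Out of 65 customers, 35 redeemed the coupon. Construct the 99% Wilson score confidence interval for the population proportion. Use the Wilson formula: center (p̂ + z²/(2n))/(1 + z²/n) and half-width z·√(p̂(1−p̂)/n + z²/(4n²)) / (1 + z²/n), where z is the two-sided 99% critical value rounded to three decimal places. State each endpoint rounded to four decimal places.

(0.3831, 0.6867)

p̂ = 35/65 = 0.53846; z = 2.576, so z² = 6.635776.
Denominator 1 + z²/n = 1 + 6.635776/65 = 1.102089.
Adjusted center: (0.53846 + z²/(2n))/1.102089 = 0.53490.
Radicand: p̂(1−p̂)/n + z²/(4n²) = 0.003823396 + 0.000392649 = 0.004216045.
Half-width = z·√(radicand)/denom = 2.576·0.064931/1.102089 = 0.15177.
So the interval runs from 0.3831 to 0.6867.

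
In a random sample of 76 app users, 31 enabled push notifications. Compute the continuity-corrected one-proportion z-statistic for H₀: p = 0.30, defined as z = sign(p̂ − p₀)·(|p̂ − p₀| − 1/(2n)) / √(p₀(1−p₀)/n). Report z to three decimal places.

p̂ = 31/76 = 0.40789. p̂ − p₀ = 0.107895.
1/(2n) = 0.006579.
Corrected numerator: |0.107895| − 0.006579 = 0.101316.
Under H₀, SE = √(p₀(1−p₀)/n) = √(0.30·0.70/76) = √0.002763158 = 0.052566.
z = (+)0.101316/0.052566 = 1.927.

z = 1.927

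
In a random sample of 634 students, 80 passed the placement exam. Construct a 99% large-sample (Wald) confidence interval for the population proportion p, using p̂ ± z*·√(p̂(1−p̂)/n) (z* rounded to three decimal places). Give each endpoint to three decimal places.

Sample proportion p̂ = 80/634 = 0.12618.
Standard error of p̂: √(0.110261/634) = √0.000173913 = 0.013188.
The 99% critical value is z* = 2.576.
Margin of error: 2.576 × 0.013188 = 0.03397.
Interval: 0.12618 ± 0.03397 → (0.092, 0.160).

(0.092, 0.160)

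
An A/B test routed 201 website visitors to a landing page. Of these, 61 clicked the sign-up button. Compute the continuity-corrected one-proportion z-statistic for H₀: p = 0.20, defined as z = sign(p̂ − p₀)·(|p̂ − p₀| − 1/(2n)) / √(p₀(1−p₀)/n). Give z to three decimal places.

Sample proportion p̂ = 61/201 = 0.30348. p̂ − p₀ = 0.103483.
1/(2n) = 0.002488.
Corrected numerator: |0.103483| − 0.002488 = 0.100995.
SE₀ = √(0.20·0.80/201) = 0.028214.
z = +0.100995/0.028214 = 3.580.

z = 3.580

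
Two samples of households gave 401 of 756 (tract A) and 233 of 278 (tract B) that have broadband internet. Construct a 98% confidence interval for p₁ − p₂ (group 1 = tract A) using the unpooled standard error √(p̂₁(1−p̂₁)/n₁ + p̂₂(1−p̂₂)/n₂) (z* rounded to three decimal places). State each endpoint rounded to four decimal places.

p̂₁ = 0.53042, p̂₂ = 0.83813, so the observed difference is -0.30771.
Unpooled SE = √(p̂₁(1−p̂₁)/n₁ + p̂₂(1−p̂₂)/n₂) = √(0.000329464 + 0.000488016) = 0.028592.
The 98% critical value is z* = 2.326. Margin of error = 0.06650.
Interval: -0.30771 ± 0.06650 → (-0.3742, -0.2412).

(-0.3742, -0.2412)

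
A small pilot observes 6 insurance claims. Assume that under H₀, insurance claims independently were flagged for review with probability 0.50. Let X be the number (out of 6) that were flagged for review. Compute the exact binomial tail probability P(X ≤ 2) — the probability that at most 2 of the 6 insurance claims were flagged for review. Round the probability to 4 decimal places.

X is binomial with n = 6 and p = 0.50.
P(X ≤ 2) = C(6,0)·0.50^0·0.50^6 + C(6,1)·0.50^1·0.50^5 + C(6,2)·0.50^2·0.50^4.
= 0.015625 + 0.093750 + 0.234375 = 0.3438.

P = 0.3438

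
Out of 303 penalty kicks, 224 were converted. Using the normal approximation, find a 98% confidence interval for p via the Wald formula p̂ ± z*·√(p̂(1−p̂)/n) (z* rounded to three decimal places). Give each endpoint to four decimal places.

(0.6806, 0.7979)

The sample proportion is 224/303 = 0.73927.
Standard error of p̂: √(0.192748/303) = √0.000636132 = 0.025222.
z* = 2.326 at the 98% level.
Margin = 2.326·0.025222 = 0.05867.
CI: 0.73927 ± 0.05867 = (0.6806, 0.7979).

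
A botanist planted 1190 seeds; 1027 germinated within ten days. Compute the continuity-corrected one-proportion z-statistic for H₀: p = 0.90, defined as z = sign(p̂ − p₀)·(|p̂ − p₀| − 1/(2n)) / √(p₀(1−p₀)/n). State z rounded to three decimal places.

z = -4.203

The sample proportion is 1027/1190 = 0.86303. p̂ − p₀ = -0.036975.
1/(2n) = 0.000420.
Corrected numerator: |-0.036975| − 0.000420 = 0.036555.
Null standard error: √(0.90·0.10/1190) = √0.000075630 = 0.008697.
z = (−)0.036555/0.008697 = -4.203.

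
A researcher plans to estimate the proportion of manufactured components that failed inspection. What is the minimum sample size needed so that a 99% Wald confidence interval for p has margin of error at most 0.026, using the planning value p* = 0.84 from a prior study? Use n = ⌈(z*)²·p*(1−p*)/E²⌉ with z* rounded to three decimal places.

For 99% confidence, z* = 2.576.
p*(1−p*) = 0.84·0.16 = 0.1344.
Required n before rounding: 6.635776 × 0.1344 / 0.026² = 1319.302.
⌈1319.302⌉ = 1320.

n = 1320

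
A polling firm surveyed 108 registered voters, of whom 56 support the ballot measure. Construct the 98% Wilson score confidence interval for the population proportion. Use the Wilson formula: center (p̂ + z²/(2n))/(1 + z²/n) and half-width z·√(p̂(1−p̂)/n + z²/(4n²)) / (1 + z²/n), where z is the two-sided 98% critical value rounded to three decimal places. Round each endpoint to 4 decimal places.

(0.4085, 0.6268)

p̂ = 56/108 = 0.51852; z = 2.326, so z² = 5.410276.
Denominator 1 + z²/n = 1 + 5.410276/108 = 1.050095.
Adjusted center: (0.51852 + z²/(2n))/1.050095 = 0.51764.
Radicand: p̂(1−p̂)/n + z²/(4n²) = 0.002311639 + 0.000115961 = 0.002427600.
Half-width = z·√(radicand)/denom = 2.326·0.049271/1.050095 = 0.10914.
So the interval runs from 0.4085 to 0.6268.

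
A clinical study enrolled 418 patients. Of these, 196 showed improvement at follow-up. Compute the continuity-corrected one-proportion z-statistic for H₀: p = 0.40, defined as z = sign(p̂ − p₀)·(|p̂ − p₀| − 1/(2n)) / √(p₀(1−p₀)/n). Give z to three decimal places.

z = 2.825

With x = 196 successes in n = 418, p̂ = 0.46890. p̂ − p₀ = 0.068900.
Continuity correction 1/(2n) = 1/836 = 0.001196.
Corrected numerator: |0.068900| − 0.001196 = 0.067704.
Under H₀, SE = √(p₀(1−p₀)/n) = √(0.40·0.60/418) = √0.000574163 = 0.023962.
z = +0.067704/0.023962 = 2.825.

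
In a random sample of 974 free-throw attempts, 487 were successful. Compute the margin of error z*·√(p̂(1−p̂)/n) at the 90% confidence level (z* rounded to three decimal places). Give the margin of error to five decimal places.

ME = 0.02635

The sample proportion is 487/974 = 0.50000.
SE = √(p̂(1−p̂)/n) = √(0.250000/974) = 0.016021.
The 90% critical value is z* = 1.645.
So ME = 0.02635.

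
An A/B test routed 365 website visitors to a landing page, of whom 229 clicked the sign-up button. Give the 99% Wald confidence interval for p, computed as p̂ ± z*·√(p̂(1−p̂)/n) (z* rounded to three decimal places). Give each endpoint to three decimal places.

(0.562, 0.693)

The sample proportion is 229/365 = 0.62740.
SE = √(p̂(1−p̂)/n) = √(0.233770/365) = 0.025307.
z* = 2.576 at the 99% level.
Margin of error: 2.576 × 0.025307 = 0.06519.
Interval: 0.62740 ± 0.06519 → (0.562, 0.693).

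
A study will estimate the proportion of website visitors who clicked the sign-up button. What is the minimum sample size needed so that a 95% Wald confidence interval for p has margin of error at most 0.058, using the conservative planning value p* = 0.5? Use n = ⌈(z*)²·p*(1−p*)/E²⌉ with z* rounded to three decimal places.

n = 286

z* = 1.960 at the 95% level.
p*(1−p*) = 0.50·0.50 = 0.2500.
(z*)²·p*(1−p*)/E² = 3.841600·0.2500/0.003364 = 285.493.
Rounding up, n = 286.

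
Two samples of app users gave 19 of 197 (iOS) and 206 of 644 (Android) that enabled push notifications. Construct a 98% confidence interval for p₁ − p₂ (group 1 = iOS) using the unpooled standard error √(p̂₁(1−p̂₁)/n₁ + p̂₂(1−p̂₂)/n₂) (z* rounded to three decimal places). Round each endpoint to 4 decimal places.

p̂₁ = 19/197 = 0.09645, p̂₂ = 206/644 = 0.31988; p̂₁ − p̂₂ = -0.22343.
Unpooled SE = √(p̂₁(1−p̂₁)/n₁ + p̂₂(1−p̂₂)/n₂) = √(0.000442359 + 0.000337819) = 0.027932.
The 98% critical value is z* = 2.326. Margin = 2.326·0.027932 = 0.06497.
Interval: -0.22343 ± 0.06497 → (-0.2884, -0.1585).

(-0.2884, -0.1585)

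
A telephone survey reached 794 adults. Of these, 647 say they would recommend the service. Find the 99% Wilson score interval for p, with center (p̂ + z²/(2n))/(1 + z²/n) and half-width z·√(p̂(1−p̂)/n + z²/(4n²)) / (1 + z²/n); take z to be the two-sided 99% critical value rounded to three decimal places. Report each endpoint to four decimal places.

(0.7768, 0.8477)

p̂ = 647/794 = 0.81486; z = 2.576, so z² = 6.635776.
Denominator 1 + z²/n = 1 + 6.635776/794 = 1.008357.
Center = (0.81486 + 0.004179)/1.008357 = 0.81225.
Radicand: p̂(1−p̂)/n + z²/(4n²) = 0.000190003 + 0.000002631 = 0.000192634.
Half-width = z·√(radicand)/denom = 2.576·0.013879/1.008357 = 0.03546.
So the interval runs from 0.7768 to 0.8477.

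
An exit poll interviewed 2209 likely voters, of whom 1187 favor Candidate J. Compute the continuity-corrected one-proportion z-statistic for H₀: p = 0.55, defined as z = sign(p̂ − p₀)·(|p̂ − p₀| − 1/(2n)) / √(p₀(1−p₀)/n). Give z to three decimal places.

z = -1.174

p̂ = 1187/2209 = 0.53735. p̂ − p₀ = -0.012653.
Continuity correction 1/(2n) = 1/4418 = 0.000226.
Corrected numerator: |-0.012653| − 0.000226 = 0.012427.
Under H₀, SE = √(p₀(1−p₀)/n) = √(0.55·0.45/2209) = √0.000112042 = 0.010585.
z = (−)0.012427/0.010585 = -1.174.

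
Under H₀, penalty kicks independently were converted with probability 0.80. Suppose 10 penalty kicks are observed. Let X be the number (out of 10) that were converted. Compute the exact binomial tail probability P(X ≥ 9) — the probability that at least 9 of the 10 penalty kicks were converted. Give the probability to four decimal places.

P = 0.3758

X ~ Binomial(n=10, p=0.80).
P(X ≥ 9) = C(10,9)·0.80^9·0.20^1 + C(10,10)·0.80^10·0.20^0.
= 0.268435 + 0.107374 = 0.3758.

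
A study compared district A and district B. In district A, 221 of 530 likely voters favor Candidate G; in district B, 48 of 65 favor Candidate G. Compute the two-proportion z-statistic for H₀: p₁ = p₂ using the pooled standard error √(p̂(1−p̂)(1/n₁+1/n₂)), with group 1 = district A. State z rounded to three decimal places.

p̂₁ = 221/530 = 0.41698, p̂₂ = 48/65 = 0.73846.
Pooled p̂ = (221+48)/(530+65) = 269/595 = 0.45210.
SE = √[p̂(1−p̂)(1/n₁+1/n₂)] = √[0.45210·0.54790·(1/530+1/65)] ≈ 0.065408.
z = -0.32148/0.065408 = -4.915.

z = -4.915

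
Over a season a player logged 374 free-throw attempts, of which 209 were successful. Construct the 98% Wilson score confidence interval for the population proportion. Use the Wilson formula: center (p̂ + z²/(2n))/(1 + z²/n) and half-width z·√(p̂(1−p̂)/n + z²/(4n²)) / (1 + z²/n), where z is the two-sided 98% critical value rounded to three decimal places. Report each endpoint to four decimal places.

Here p̂ = 209/374 = 0.55882 and z = 2.326 (z² = 5.410276).
1 + z²/n = 1.014466.
Center = (0.55882 + 0.007233)/1.014466 = 0.55798.
Radicand: p̂(1−p̂)/n + z²/(4n²) = 0.000659197 + 0.000009670 = 0.000668867.
Half-width = z·√(radicand)/denom = 2.326·0.025862/1.014466 = 0.05930.
Interval: 0.55798 ± 0.05930 → (0.4987, 0.6173).

(0.4987, 0.6173)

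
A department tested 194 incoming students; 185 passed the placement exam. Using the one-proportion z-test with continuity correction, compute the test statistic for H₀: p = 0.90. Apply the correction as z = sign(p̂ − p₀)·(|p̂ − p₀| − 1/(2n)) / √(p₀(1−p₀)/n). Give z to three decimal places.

With x = 185 successes in n = 194, p̂ = 0.95361. p̂ − p₀ = 0.053608.
1/(2n) = 0.002577.
Corrected numerator: |0.053608| − 0.002577 = 0.051031.
Null standard error: √(0.90·0.10/194) = √0.000463918 = 0.021539.
z = +0.051031/0.021539 = 2.369.

z = 2.369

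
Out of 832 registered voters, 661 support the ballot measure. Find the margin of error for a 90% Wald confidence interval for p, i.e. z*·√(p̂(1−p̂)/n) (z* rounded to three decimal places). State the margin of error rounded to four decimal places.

The sample proportion is 661/832 = 0.79447.
SE = √(p̂(1−p̂)/n) = √(0.163287/832) = 0.014009.
z* = 1.645 at the 90% level.
Margin of error = z*·SE = 1.645 × 0.014009 = 0.0230.

ME = 0.0230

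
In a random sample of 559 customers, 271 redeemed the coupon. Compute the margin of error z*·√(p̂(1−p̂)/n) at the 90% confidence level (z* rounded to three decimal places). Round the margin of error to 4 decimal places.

p̂ = 271/559 = 0.48479.
SE = √(p̂(1−p̂)/n) = √(0.249769/559) = 0.021138.
z* = 1.645 at the 90% level.
Margin of error = z*·SE = 1.645 × 0.021138 = 0.0348.

ME = 0.0348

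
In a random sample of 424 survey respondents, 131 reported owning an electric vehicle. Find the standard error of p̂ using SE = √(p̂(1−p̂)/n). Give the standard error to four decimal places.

SE = 0.0224

p̂ = 131/424 = 0.30896.
p̂(1−p̂) = 0.213504.
Dividing by n and taking the root: √0.000503547 = 0.0224.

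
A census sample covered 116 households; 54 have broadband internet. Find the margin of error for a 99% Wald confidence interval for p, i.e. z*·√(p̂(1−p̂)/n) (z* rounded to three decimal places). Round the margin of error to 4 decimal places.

With x = 54 successes in n = 116, p̂ = 0.46552.
Standard error of p̂: √(0.248811/116) = √0.002144922 = 0.046313.
The 99% critical value is z* = 2.576.
ME = 2.576·0.046313 = 0.1193.

ME = 0.1193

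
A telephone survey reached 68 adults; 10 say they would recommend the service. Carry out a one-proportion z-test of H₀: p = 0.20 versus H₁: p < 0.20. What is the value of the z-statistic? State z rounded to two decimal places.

z = -1.09

Sample proportion p̂ = 10/68 = 0.14706.
Null standard error: √(0.20·0.80/68) = √0.002352941 = 0.048507.
z = (0.14706 − 0.20)/0.048507 = -0.05294/0.048507 = -1.09.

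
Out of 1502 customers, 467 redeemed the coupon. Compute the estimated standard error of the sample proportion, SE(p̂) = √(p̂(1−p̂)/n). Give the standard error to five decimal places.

SE = 0.01194

Sample proportion p̂ = 467/1502 = 0.31092.
p̂(1−p̂) = 0.214249.
SE = √(0.214249/1502) = 0.01194.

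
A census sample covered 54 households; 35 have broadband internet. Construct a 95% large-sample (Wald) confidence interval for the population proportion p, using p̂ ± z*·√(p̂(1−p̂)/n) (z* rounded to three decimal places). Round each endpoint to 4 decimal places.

p̂ = 35/54 = 0.64815.
Standard error of p̂: √(0.228052/54) = √0.004223188 = 0.064986.
The 95% critical value is z* = 1.960.
Margin of error: 1.960 × 0.064986 = 0.12737.
Interval: 0.64815 ± 0.12737 → (0.5208, 0.7755).

(0.5208, 0.7755)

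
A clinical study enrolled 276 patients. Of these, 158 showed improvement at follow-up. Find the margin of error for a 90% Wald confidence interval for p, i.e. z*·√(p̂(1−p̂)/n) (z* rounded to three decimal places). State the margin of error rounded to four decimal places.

ME = 0.0490

With x = 158 successes in n = 276, p̂ = 0.57246.
SE(p̂) = √(0.57246·0.42754/276) = 0.029779.
For 90% confidence, z* = 1.645.
So ME = 0.0490.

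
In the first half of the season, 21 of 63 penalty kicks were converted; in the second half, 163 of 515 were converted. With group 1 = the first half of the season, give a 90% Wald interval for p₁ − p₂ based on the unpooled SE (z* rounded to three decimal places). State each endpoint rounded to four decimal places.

(-0.0865, 0.1202)

p̂₁ = 0.33333, p̂₂ = 0.31650, so the observed difference is 0.01683.
SE = √(0.003527337 + 0.000420057) = √0.003947394 = 0.062828.
For 90% confidence, z* = 1.645. Margin = 1.645·0.062828 = 0.10335.
So the interval runs from -0.0865 to 0.1202.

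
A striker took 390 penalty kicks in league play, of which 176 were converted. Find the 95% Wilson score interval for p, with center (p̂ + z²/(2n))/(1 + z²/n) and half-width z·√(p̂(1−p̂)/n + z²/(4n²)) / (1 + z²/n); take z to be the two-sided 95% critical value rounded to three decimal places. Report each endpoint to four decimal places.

Here p̂ = 176/390 = 0.45128 and z = 1.960 (z² = 3.841600).
Denominator 1 + z²/n = 1 + 3.841600/390 = 1.009850.
Center = (0.45128 + 0.004925)/1.009850 = 0.45176.
Radicand: p̂(1−p̂)/n + z²/(4n²) = 0.000634940 + 0.000006314 = 0.000641254.
Half-width = 1.960·√0.000641254/1.009850 = 0.04915.
Interval: 0.45176 ± 0.04915 → (0.4026, 0.5009).

(0.4026, 0.5009)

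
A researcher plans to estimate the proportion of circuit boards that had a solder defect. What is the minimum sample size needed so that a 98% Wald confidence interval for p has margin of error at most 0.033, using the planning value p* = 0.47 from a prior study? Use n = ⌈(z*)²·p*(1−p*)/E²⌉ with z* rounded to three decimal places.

For 98% confidence, z* = 2.326.
p*(1−p*) = 0.2491.
Required n before rounding: 5.410276 × 0.2491 / 0.033² = 1237.557.
⌈1237.557⌉ = 1238.

n = 1238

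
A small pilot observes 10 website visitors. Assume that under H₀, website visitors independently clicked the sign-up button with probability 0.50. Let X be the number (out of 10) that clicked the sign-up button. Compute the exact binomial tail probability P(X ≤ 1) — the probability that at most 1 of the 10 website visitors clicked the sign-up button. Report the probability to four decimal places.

P = 0.0107

X is binomial with n = 10 and p = 0.50.
P(X ≤ 1) = C(10,0)·0.50^0·0.50^10 + C(10,1)·0.50^1·0.50^9.
= 0.000977 + 0.009766 = 0.0107.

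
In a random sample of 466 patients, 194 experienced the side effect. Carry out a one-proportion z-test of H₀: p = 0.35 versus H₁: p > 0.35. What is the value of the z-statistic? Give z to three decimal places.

z = 3.001

Sample proportion p̂ = 194/466 = 0.41631.
Null standard error: √(0.35·0.65/466) = √0.000488197 = 0.022095.
z = (0.41631 − 0.35)/0.022095 = 0.06631/0.022095 = 3.001.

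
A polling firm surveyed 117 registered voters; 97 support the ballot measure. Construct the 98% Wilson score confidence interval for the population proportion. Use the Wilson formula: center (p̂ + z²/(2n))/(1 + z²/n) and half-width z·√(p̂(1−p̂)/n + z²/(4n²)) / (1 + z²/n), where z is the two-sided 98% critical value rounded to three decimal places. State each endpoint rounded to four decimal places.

Here p̂ = 97/117 = 0.82906 and z = 2.326 (z² = 5.410276).
1 + z²/n = 1.046242.
Center = (0.82906 + 0.023121)/1.046242 = 0.81452.
Radicand: p̂(1−p̂)/n + z²/(4n²) = 0.001211279 + 0.000098807 = 0.001310086.
Half-width = z·√(radicand)/denom = 2.326·0.036195/1.046242 = 0.08047.
CI: 0.81452 ± 0.08047 = (0.7340, 0.8950).

(0.7340, 0.8950)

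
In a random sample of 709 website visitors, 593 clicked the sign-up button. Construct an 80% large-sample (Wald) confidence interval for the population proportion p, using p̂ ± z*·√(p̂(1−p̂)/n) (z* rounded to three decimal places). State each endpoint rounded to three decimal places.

(0.819, 0.854)

The sample proportion is 593/709 = 0.83639.
SE(p̂) = √(0.83639·0.16361/709) = 0.013893.
For 80% confidence, z* = 1.282.
Margin = 1.282·0.013893 = 0.01781.
So the interval runs from 0.819 to 0.854.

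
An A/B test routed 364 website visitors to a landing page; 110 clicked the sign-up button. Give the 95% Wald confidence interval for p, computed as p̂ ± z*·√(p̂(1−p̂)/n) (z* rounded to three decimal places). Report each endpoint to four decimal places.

The sample proportion is 110/364 = 0.30220.
SE(p̂) = √(0.30220·0.69780/364) = 0.024069.
For 95% confidence, z* = 1.960.
Margin = 1.960·0.024069 = 0.04718.
Interval: 0.30220 ± 0.04718 → (0.2550, 0.3494).

(0.2550, 0.3494)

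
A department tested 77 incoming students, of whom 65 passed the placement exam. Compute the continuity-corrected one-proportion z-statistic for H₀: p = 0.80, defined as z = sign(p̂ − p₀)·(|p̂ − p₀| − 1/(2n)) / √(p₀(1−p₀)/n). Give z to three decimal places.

The sample proportion is 65/77 = 0.84416. p̂ − p₀ = 0.044156.
Continuity correction 1/(2n) = 1/154 = 0.006494.
Corrected numerator: |0.044156| − 0.006494 = 0.037662.
Null standard error: √(0.80·0.20/77) = √0.002077922 = 0.045584.
z = +0.037662/0.045584 = 0.826.

z = 0.826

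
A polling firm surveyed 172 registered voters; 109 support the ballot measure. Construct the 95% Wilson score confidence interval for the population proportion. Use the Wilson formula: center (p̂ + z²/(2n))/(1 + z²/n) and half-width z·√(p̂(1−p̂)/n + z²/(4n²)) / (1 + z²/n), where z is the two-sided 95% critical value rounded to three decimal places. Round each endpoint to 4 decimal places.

Here p̂ = 109/172 = 0.63372 and z = 1.960 (z² = 3.841600).
1 + z²/n = 1.022335.
Center = (0.63372 + 0.011167)/1.022335 = 0.63080.
Radicand: p̂(1−p̂)/n + z²/(4n²) = 0.001349527 + 0.000032463 = 0.001381990.
Half-width = z·√(radicand)/denom = 1.960·0.037175/1.022335 = 0.07127.
CI: 0.63080 ± 0.07127 = (0.5595, 0.7021).

(0.5595, 0.7021)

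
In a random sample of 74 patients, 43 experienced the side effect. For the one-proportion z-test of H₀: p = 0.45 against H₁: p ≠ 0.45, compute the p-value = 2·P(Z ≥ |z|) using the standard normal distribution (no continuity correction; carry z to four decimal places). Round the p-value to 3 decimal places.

The sample proportion is 43/74 = 0.58108.
SE₀ = √(0.45·0.55/74) = 0.057832.
Test statistic (full precision, shown to 4 dp): z = (43/74 − 0.45)/SE₀ ≈ 2.2666.
From the standard normal, 2·P(Z ≥ |z|) = 0.023.

p-value = 0.023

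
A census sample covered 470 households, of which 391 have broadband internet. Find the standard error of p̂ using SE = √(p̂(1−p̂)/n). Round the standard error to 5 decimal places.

SE = 0.01725

With x = 391 successes in n = 470, p̂ = 0.83191.
p̂(1−p̂) = 0.139836.
SE = √(0.139836/470) = 0.01725.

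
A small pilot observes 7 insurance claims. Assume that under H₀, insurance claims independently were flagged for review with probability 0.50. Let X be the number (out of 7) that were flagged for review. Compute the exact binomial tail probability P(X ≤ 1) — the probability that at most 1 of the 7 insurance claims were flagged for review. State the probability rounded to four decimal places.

P = 0.0625

X is binomial with n = 7 and p = 0.50.
P(X ≤ 1) = C(7,0)·0.50^0·0.50^7 + C(7,1)·0.50^1·0.50^6.
= 0.007812 + 0.054688 = 0.0625.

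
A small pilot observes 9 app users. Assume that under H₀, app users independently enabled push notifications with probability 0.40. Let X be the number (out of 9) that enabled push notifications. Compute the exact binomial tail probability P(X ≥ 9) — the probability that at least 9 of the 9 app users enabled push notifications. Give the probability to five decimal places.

P = 0.00026

X ~ Binomial(n=9, p=0.40).
P(X ≥ 9) = C(9,9)·0.40^9·0.60^0.
= 0.000262 = 0.00026.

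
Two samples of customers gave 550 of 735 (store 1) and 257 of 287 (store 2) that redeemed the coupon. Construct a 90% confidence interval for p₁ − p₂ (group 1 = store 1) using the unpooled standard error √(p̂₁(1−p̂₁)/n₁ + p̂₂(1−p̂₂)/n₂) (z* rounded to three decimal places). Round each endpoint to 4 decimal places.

(-0.1869, -0.1075)

p̂₁ = 0.74830, p̂₂ = 0.89547, so the observed difference is -0.14717.
Unpooled SE = √(p̂₁(1−p̂₁)/n₁ + p̂₂(1−p̂₂)/n₂) = √(0.000256255 + 0.000326143) = 0.024133.
For 90% confidence, z* = 1.645. Margin of error = 0.03970.
CI: -0.14717 ± 0.03970 = (-0.1869, -0.1075).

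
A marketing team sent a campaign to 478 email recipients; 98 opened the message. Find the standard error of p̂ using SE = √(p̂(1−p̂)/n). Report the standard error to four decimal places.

SE = 0.0185

p̂ = 98/478 = 0.20502.
p̂(1−p̂) = 0.162987.
SE = √(0.162987/478) = √0.000340977 = 0.0185.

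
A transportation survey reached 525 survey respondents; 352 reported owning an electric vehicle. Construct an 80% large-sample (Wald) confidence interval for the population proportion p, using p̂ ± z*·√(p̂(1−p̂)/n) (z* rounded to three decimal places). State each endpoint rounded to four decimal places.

(0.6442, 0.6968)

With x = 352 successes in n = 525, p̂ = 0.67048.
SE(p̂) = √(0.67048·0.32952/525) = 0.020514.
For 80% confidence, z* = 1.282.
Margin of error: 1.282 × 0.020514 = 0.02630.
Interval: 0.67048 ± 0.02630 → (0.6442, 0.6968).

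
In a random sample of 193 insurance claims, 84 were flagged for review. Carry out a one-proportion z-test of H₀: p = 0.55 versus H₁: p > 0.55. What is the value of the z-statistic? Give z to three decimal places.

The sample proportion is 84/193 = 0.43523.
Under H₀, SE = √(p₀(1−p₀)/n) = √(0.55·0.45/193) = √0.001282383 = 0.035810.
z = (p̂ − p₀)/SE = (0.43523 − 0.55)/0.035810 = -3.205.

z = -3.205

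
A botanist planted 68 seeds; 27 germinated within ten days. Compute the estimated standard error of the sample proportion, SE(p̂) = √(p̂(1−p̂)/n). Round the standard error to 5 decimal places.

SE = 0.05933

p̂ = 27/68 = 0.39706.
p̂(1−p̂) = 0.39706·0.60294 = 0.239403.
SE = √(0.239403/68) = 0.05933.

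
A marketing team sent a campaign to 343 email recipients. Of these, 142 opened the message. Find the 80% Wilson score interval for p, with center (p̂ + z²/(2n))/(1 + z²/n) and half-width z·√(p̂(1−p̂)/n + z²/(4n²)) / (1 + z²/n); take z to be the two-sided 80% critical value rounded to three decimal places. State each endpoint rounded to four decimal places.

(0.3804, 0.4484)

p̂ = 142/343 = 0.41399; z = 1.282, so z² = 1.643524.
Denominator 1 + z²/n = 1 + 1.643524/343 = 1.004792.
Adjusted center: (0.41399 + z²/(2n))/1.004792 = 0.41440.
Radicand: p̂(1−p̂)/n + z²/(4n²) = 0.000707297 + 0.000003492 = 0.000710789.
Half-width = 1.282·√0.000710789/1.004792 = 0.03402.
CI: 0.41440 ± 0.03402 = (0.3804, 0.4484).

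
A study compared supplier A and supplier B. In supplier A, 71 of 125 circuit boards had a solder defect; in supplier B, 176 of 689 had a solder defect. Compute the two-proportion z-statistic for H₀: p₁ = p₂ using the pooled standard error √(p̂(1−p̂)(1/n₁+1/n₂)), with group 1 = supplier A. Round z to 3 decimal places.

z = 6.993

Sample proportions: p̂₁ = 71/125 = 0.56800 and p̂₂ = 176/689 = 0.25544.
Pooled p̂ = (71+176)/(125+689) = 247/814 = 0.30344.
SE = √[p̂(1−p̂)(1/n₁+1/n₂)] = √[0.30344·0.69656·(1/125+1/689)] ≈ 0.044695.
z = 0.31256/0.044695 = 6.993.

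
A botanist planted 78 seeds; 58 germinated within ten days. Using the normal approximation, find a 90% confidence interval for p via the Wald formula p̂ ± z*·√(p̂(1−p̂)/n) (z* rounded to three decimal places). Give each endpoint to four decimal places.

Sample proportion p̂ = 58/78 = 0.74359.
Standard error of p̂: √(0.190664/78) = √0.002444411 = 0.049441.
For 90% confidence, z* = 1.645.
Margin = 1.645·0.049441 = 0.08133.
Interval: 0.74359 ± 0.08133 → (0.6623, 0.8249).

(0.6623, 0.8249)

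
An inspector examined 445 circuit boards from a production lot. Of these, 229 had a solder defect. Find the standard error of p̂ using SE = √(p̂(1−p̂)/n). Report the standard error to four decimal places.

SE = 0.0237

The sample proportion is 229/445 = 0.51461.
p̂(1−p̂) = 0.51461·0.48539 = 0.249787.
Dividing by n and taking the root: √0.000561319 = 0.0237.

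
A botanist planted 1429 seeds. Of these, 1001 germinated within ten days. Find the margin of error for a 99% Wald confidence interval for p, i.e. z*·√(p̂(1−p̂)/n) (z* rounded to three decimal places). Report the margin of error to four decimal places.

ME = 0.0312

p̂ = 1001/1429 = 0.70049.
SE(p̂) = √(0.70049·0.29951/1429) = 0.012117.
The 99% critical value is z* = 2.576.
ME = 2.576·0.012117 = 0.0312.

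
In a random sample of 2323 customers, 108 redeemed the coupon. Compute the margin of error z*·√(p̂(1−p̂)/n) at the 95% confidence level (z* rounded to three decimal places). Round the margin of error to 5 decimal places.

Sample proportion p̂ = 108/2323 = 0.04649.
SE = √(p̂(1−p̂)/n) = √(0.044330/2323) = 0.004368.
z* = 1.960 at the 95% level.
So ME = 0.00856.

ME = 0.00856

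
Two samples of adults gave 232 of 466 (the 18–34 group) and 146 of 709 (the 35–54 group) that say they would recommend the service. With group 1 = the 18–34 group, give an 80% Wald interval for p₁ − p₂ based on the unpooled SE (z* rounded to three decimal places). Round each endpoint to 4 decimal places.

p̂₁ = 232/466 = 0.49785, p̂₂ = 146/709 = 0.20592; p̂₁ − p̂₂ = 0.29193.
SE = √(0.000536471 + 0.000230634) = √0.000767105 = 0.027697.
For 80% confidence, z* = 1.282. Margin of error = 0.03551.
CI: 0.29193 ± 0.03551 = (0.2564, 0.3274).

(0.2564, 0.3274)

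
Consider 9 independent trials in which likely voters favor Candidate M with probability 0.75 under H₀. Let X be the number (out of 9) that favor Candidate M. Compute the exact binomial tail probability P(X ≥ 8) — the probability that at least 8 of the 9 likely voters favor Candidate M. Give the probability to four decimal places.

X ~ Binomial(n=9, p=0.75).
P(X ≥ 8) = C(9,8)·0.75^8·0.25^1 + C(9,9)·0.75^9·0.25^0.
= 0.225254 + 0.075085 = 0.3003.

P = 0.3003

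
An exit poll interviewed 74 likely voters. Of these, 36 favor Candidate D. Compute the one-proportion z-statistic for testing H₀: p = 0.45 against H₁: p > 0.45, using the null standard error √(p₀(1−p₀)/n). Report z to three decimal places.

z = 0.631

p̂ = 36/74 = 0.48649.
Null standard error: √(0.45·0.55/74) = √0.003344595 = 0.057832.
z = (0.48649 − 0.45)/0.057832 = 0.03649/0.057832 = 0.631.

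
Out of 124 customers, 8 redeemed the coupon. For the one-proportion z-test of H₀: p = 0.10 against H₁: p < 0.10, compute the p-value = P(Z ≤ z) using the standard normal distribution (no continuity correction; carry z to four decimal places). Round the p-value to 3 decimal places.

p-value = 0.094

With x = 8 successes in n = 124, p̂ = 0.06452.
Under H₀, SE = √(p₀(1−p₀)/n) = √(0.10·0.90/124) = √0.000725806 = 0.026941.
Test statistic (full precision, shown to 4 dp): z = (8/124 − 0.10)/SE₀ ≈ -1.3171.
From the standard normal, P(Z ≤ z) = 0.094.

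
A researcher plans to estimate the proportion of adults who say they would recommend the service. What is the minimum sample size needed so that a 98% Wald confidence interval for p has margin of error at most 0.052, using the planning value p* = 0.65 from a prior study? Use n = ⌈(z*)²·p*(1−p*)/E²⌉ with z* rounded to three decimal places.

n = 456

For 98% confidence, z* = 2.326.
p*(1−p*) = 0.2275.
(z*)²·p*(1−p*)/E² = 5.410276·0.2275/0.002704 = 455.191.
Rounding up, n = 456.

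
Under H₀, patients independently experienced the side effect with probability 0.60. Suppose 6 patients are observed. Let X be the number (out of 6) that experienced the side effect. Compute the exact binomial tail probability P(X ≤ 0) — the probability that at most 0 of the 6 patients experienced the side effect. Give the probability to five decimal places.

X ~ Binomial(n=6, p=0.60).
P(X ≤ 0) = C(6,0)·0.60^0·0.40^6.
= 0.004096 = 0.00410.

P = 0.00410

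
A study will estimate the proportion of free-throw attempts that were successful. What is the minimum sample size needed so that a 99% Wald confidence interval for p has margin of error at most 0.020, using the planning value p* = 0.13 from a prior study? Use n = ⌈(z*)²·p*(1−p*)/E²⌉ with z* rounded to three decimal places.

The 99% critical value is z* = 2.576.
p*(1−p*) = 0.13·0.87 = 0.1131.
Required n before rounding: 6.635776 × 0.1131 / 0.020² = 1876.266.
⌈1876.266⌉ = 1877.

n = 1877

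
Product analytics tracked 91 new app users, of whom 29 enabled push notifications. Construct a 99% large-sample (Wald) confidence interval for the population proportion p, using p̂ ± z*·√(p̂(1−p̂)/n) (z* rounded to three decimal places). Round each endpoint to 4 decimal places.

p̂ = 29/91 = 0.31868.
SE(p̂) = √(0.31868·0.68132/91) = 0.048846.
z* = 2.576 at the 99% level.
Margin = 2.576·0.048846 = 0.12583.
Interval: 0.31868 ± 0.12583 → (0.1929, 0.4445).

(0.1929, 0.4445)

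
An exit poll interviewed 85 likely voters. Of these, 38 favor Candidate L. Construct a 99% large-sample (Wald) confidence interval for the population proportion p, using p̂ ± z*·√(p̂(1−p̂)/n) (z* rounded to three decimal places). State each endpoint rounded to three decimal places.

With x = 38 successes in n = 85, p̂ = 0.44706.
Standard error of p̂: √(0.247197/85) = √0.002908203 = 0.053928.
z* = 2.576 at the 99% level.
Margin = 2.576·0.053928 = 0.13892.
CI: 0.44706 ± 0.13892 = (0.308, 0.586).

(0.308, 0.586)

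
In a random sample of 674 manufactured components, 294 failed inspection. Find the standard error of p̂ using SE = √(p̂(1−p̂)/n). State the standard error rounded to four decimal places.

SE = 0.0191

p̂ = 294/674 = 0.43620.
p̂(1−p̂) = 0.43620·0.56380 = 0.245930.
SE = √(0.245930/674) = √0.000364881 = 0.0191.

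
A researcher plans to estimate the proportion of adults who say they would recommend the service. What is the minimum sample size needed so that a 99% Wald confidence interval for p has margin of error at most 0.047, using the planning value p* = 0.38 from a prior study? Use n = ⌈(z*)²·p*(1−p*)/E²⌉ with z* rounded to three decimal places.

n = 708

z* = 2.576 at the 99% level.
p*(1−p*) = 0.38·0.62 = 0.2356.
Required n before rounding: 6.635776 × 0.2356 / 0.047² = 707.736.
⌈707.736⌉ = 708.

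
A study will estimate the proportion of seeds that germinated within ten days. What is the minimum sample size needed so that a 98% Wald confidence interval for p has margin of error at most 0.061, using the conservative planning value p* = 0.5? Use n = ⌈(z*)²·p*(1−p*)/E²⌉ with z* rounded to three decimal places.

n = 364

For 98% confidence, z* = 2.326.
p*(1−p*) = 0.2500.
Required n before rounding: 5.410276 × 0.2500 / 0.061² = 363.496.
⌈363.496⌉ = 364.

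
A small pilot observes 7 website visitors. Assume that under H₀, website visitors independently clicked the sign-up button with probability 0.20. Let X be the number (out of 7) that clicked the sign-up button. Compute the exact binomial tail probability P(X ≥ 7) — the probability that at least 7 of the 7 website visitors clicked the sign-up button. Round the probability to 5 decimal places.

P = 0.00001

X ~ Binomial(n=7, p=0.20).
P(X ≥ 7) = C(7,7)·0.20^7·0.80^0.
= 0.000013 = 0.00001.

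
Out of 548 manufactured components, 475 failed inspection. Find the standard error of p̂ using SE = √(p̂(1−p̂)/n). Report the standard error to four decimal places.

SE = 0.0145

Sample proportion p̂ = 475/548 = 0.86679.
p̂(1−p̂) = 0.86679·0.13321 = 0.115465.
SE = √(0.115465/548) = √0.000210703 = 0.0145.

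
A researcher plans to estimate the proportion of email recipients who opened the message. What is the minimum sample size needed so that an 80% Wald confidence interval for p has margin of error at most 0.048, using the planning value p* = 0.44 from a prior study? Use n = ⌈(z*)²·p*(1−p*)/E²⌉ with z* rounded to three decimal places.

z* = 1.282 at the 80% level.
p*(1−p*) = 0.2464.
(z*)²·p*(1−p*)/E² = 1.643524·0.2464/0.002304 = 175.766.
Rounding up, n = 176.

n = 176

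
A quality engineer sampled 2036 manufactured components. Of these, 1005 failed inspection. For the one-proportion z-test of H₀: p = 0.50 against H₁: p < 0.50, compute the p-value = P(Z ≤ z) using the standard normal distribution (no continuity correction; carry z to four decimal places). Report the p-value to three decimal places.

p-value = 0.282

The sample proportion is 1005/2036 = 0.49361.
SE₀ = √(0.50·0.50/2036) = 0.011081.
Test statistic (full precision, shown to 4 dp): z = (1005/2036 − 0.50)/SE₀ ≈ -0.5762.
From the standard normal, P(Z ≤ z) = 0.282.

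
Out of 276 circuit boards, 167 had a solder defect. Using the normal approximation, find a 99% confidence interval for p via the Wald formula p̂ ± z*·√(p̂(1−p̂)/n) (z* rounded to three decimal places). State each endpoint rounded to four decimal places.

With x = 167 successes in n = 276, p̂ = 0.60507.
SE(p̂) = √(0.60507·0.39493/276) = 0.029424.
z* = 2.576 at the 99% level.
Margin = 2.576·0.029424 = 0.07580.
Interval: 0.60507 ± 0.07580 → (0.5293, 0.6809).

(0.5293, 0.6809)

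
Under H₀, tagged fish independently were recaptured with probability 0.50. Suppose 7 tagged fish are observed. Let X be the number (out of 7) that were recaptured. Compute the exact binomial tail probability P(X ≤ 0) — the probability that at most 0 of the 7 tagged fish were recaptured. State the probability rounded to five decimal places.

P = 0.00781

X is binomial with n = 7 and p = 0.50.
P(X ≤ 0) = C(7,0)·0.50^0·0.50^7.
= 0.007812 = 0.00781.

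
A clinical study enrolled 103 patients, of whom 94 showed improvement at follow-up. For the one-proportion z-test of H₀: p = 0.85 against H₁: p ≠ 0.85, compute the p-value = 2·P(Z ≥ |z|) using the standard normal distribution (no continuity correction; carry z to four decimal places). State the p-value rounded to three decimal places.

p̂ = 94/103 = 0.91262.
SE₀ = √(0.85·0.15/103) = 0.035183.
z = (p̂ − p₀)/SE = (94/103 − 0.85)/0.035183 ≈ 1.7799.
p-value = 2·P(Z ≥ |z|) with z = 1.7799 → 0.075.

p-value = 0.075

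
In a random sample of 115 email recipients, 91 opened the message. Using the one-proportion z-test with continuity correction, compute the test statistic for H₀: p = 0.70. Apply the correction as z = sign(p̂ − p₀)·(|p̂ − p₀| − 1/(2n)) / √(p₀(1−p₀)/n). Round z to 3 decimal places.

With x = 91 successes in n = 115, p̂ = 0.79130. p̂ − p₀ = 0.091304.
Continuity correction 1/(2n) = 1/230 = 0.004348.
Corrected numerator: |0.091304| − 0.004348 = 0.086956.
Under H₀, SE = √(p₀(1−p₀)/n) = √(0.70·0.30/115) = √0.001826087 = 0.042733.
z = +0.086956/0.042733 = 2.035.

z = 2.035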